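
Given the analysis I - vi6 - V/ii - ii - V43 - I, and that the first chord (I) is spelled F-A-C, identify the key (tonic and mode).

I is given as F-A-C — a major triad with root F.
If F is scale degree 1 and the mode makes that degree carry a major triad, the tonic is F and the mode is major.

F major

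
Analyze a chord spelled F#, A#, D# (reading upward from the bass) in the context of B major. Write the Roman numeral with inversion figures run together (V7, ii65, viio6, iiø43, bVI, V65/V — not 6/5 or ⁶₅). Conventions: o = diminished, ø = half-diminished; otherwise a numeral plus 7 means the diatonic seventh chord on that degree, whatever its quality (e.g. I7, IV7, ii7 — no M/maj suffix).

iii6

Stacked in thirds the chord is D#-F#-A#: a minor triad on D#.
D# is scale degree 3 in B major, and a minor triad on that degree is written iii.
With F# in the bass the chord is in first inversion, so the figured bass is 6.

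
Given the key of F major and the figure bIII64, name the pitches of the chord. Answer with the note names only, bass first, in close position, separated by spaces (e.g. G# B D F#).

Scale degree 3 in F major is A; lowering it a half step gives Ab. bIII64 is a major triad on the lowered third degree, borrowed from the parallel minor.
So the chord is Ab-C-Eb.
The figured bass 64 indicates second inversion, placing the fifth (Eb) in the bass: Eb-Ab-C.

Eb Ab C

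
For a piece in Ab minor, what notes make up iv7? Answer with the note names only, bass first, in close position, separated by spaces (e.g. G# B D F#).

Db Fb Ab Cb

The numeral's case and figure indicate a minor seventh chord. In Ab minor its root, scale degree 4, is Db.
Stacking thirds from Db gives Db-Fb-Ab-Cb.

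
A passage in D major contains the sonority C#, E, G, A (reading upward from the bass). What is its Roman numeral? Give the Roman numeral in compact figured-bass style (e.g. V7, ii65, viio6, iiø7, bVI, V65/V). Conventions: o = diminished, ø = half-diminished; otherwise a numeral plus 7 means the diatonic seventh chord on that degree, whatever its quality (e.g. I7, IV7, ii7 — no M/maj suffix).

V65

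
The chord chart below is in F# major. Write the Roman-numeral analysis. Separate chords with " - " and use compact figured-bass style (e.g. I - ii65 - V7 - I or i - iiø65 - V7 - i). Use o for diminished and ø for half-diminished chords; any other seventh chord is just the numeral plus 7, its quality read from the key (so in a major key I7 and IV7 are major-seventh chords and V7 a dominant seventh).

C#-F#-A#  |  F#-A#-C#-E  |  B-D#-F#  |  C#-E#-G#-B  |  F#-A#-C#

I64 - V7/IV - IV - V7 - I

C#-F#-A#: root F# is the tonic; major triad there is I64.
F#-A#-C#-E: chromatic; F# is V of IV, so V7/IV.
B-D#-F#: root B is the subdominant; major triad there is IV.
C#-E#-G#-B has root C#, degree 5 in F# major, so V7.
F#-A#-C#: major triad on F# = scale degree 1 → I.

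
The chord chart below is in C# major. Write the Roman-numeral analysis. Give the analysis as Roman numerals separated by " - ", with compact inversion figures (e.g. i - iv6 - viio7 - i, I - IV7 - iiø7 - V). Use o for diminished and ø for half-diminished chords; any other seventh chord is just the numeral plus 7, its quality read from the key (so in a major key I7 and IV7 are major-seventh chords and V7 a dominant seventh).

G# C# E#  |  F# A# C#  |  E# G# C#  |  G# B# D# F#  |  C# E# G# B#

G#-C#-E# has root C#, degree 1 in C# major, so I64.
F#-A#-C# has root F#, degree 4 in C# major, so IV.
E#-G#-C#: major triad on C# = scale degree 1 → I6.
G#-B#-D#-F#: dominant seventh chord on G# = scale degree 5 → V7.
C#-E#-G#-B# has root C#, degree 1 in C# major, so I7.

I64 - IV - I6 - V7 - I7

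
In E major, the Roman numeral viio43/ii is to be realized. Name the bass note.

B

The applied chord viio43/ii is rooted on E#: E#-G#-B-D.
The figure 43 means second inversion — the fifth is in the bass.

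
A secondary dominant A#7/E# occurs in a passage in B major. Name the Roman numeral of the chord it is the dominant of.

iii

The chord is a dominant seventh chord on A#.
A dominant resolves down a perfect fifth: A# → D#. In B major, D# is scale degree 3, i.e. iii.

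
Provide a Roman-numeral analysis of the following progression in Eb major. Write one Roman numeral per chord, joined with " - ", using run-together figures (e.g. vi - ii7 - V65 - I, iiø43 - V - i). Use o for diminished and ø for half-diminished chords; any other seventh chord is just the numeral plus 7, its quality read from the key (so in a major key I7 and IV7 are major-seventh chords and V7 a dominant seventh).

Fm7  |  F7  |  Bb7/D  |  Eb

Fm7 has root F, degree 2 in Eb major, so ii7.
F7 is the secondary dominant of V (dominant seventh chord on F): V7/V.
Bb7/D: root Bb is the dominant; dominant seventh chord there is V65.
Eb: root Eb is the tonic; major triad there is I.

ii7 - V7/V - V65 - I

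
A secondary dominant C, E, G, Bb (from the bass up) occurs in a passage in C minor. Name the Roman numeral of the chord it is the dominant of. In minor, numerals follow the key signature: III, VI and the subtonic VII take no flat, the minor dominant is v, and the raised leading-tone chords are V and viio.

iv

The chord is a dominant seventh chord on C.
A dominant resolves down a perfect fifth: C → F. In C minor, F is scale degree 4, i.e. iv.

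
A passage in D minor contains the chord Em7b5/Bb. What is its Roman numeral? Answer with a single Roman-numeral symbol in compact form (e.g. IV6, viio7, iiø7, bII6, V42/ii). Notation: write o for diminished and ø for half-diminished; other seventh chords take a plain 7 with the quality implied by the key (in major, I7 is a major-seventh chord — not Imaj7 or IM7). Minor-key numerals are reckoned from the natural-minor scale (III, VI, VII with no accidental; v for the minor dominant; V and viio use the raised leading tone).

Stacked in thirds the chord is E-G-Bb-D: a half-diminished seventh chord on E.
E is scale degree 2 in D minor, and a half-diminished seventh chord on that degree is written iiø7.
With Bb in the bass the chord is in second inversion, so the figured bass is 43.

iiø43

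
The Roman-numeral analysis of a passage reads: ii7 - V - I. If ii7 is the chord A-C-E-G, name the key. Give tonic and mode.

G major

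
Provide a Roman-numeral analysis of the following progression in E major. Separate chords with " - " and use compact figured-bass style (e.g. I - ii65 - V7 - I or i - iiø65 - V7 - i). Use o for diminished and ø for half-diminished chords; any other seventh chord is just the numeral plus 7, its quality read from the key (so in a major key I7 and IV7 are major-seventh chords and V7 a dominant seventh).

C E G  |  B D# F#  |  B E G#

bVI - V - I64

C-E-G: C with this quality isn't in the key; it's bVI, borrowed from the parallel minor.
B-D#-F#: root B is the dominant; major triad there is V.
B-E-G#: root E is the tonic; major triad there is I64.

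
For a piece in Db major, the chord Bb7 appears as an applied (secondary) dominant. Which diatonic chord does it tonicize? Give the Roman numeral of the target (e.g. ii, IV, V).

The chord is a dominant seventh chord on Bb.
A dominant resolves down a perfect fifth: Bb → Eb. In Db major, Eb is scale degree 2, i.e. ii.

ii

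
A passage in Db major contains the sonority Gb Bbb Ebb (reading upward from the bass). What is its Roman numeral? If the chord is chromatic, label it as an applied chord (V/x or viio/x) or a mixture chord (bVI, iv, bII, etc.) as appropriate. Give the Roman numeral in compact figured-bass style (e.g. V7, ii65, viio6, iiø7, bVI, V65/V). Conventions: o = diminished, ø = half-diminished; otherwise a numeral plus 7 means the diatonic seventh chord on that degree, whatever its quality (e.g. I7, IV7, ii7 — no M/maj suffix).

bII6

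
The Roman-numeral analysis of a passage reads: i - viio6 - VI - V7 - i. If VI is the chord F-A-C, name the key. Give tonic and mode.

The chord F is a major triad rooted on F; its label is VI.
Counting down 5 scale steps from F places the tonic on A; a major triad on degree 6 is diatonic only in minor.

A minor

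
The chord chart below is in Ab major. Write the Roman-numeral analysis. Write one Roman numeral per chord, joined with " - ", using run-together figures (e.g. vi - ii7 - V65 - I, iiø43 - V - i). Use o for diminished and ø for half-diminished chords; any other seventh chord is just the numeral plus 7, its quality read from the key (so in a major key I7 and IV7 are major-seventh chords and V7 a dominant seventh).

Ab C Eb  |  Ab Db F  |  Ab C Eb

Ab-C-Eb: major triad on Ab = scale degree 1 → I.
Ab-Db-F: major triad on Db = scale degree 4 → IV64.
Ab-C-Eb: major triad on Ab = scale degree 1 → I.

I - IV64 - I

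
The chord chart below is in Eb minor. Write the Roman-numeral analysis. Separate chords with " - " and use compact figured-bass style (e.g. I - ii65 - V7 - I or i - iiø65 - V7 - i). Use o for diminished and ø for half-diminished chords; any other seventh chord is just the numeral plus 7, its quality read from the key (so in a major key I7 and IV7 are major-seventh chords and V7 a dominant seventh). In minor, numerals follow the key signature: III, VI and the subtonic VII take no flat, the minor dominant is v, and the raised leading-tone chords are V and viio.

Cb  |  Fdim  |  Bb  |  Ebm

VI - iio - V - i

Cb: root Cb is the submediant; major triad there is VI.
Fdim has root F, degree 2 in Eb minor, so iio.
Bb: root Bb is the dominant; major triad there is V.
Ebm: minor triad on Eb = scale degree 1 → i.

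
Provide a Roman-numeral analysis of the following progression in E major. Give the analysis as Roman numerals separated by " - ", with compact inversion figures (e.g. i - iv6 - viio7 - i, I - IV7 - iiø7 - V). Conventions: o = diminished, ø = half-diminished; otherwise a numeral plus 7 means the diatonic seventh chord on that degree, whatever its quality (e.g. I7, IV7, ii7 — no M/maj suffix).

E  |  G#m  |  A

I - iii - IV

E: major triad on E = scale degree 1 → I.
G#m: minor triad on G# = scale degree 3 → iii.
A has root A, degree 4 in E major, so IV.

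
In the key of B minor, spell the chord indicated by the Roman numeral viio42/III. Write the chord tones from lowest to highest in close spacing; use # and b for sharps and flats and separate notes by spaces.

Bb C# E G

The slash marks an applied leading-tone chord: viio of III. In B minor, III is D, so the leading tone to it is C#, a half step below.
Building a fully diminished seventh chord on C# gives C#-E-G-Bb.
With the 42 figure the chord is in third inversion; from the bass Bb upward in close position it reads Bb-C#-E-G.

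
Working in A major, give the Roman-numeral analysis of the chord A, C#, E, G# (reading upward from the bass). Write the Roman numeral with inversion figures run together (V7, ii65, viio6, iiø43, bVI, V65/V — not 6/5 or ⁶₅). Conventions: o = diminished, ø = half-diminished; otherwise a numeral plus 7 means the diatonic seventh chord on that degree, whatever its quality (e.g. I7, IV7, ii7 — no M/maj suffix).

The pitches A-C#-E-G# form a major seventh chord rooted on A.
In A major, A is the tonic; the diatonic major seventh chord there is I7.

I7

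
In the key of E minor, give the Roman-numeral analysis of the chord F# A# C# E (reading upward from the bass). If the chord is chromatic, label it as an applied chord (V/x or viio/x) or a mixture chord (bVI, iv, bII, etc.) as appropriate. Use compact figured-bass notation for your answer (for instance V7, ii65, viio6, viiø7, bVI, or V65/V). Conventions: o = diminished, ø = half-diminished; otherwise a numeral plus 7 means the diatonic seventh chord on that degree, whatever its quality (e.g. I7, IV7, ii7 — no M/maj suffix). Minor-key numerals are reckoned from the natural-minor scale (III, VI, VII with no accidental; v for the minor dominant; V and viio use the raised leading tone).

V7/V

The pitches F#-A#-C#-E form a dominant seventh chord rooted on F#.
F# is not a diatonic chord root with this quality in E minor, but it lies a perfect fifth above B (V), so the chord functions as an applied dominant of V.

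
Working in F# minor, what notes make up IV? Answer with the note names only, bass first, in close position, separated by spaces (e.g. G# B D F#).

Scale degree 4 in F# minor is B; here the chord built on it is altered to a major triad. IV is the major subdominant, borrowed from the parallel major.
So the chord is B-D#-F#.

B D# F#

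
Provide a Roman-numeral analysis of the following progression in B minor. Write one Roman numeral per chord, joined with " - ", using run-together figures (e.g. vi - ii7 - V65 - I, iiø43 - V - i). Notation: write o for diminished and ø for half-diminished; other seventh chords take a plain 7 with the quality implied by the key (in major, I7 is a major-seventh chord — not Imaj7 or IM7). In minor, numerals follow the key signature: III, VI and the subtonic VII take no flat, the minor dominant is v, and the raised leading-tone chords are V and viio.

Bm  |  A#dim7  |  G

i - viio7 - VI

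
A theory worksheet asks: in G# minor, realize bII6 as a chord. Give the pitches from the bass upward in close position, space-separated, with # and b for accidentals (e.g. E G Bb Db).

C# E A

bII6 is the Neapolitan sixth — a major triad on the lowered second degree, here in its customary first inversion. In G# minor that root is A.
So the chord is A-C#-E.
With the 6 figure the chord is in first inversion; from the bass C# upward in close position it reads C#-E-A.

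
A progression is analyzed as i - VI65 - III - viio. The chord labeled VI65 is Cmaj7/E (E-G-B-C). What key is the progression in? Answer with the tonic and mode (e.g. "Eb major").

E minor

The anchor chord is a major seventh chord on C, labeled VI65.
If C is scale degree 6 and the mode makes that degree carry a major seventh chord, the tonic is E and the mode is minor.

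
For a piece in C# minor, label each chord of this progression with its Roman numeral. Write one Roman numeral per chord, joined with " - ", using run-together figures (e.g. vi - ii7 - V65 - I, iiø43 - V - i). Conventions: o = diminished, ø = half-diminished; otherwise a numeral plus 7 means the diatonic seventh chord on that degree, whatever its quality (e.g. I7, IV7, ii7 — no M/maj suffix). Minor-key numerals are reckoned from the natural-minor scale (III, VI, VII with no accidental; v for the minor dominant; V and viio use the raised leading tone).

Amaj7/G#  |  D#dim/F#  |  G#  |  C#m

Amaj7/G#: root A is the submediant; major seventh chord there is VI42.
D#dim/F#: root D# is the supertonic; diminished triad there is iio6.
G# has root G#, degree 5 in C# minor, so V.
C#m: root C# is the tonic; minor triad there is i.

VI42 - iio6 - V - i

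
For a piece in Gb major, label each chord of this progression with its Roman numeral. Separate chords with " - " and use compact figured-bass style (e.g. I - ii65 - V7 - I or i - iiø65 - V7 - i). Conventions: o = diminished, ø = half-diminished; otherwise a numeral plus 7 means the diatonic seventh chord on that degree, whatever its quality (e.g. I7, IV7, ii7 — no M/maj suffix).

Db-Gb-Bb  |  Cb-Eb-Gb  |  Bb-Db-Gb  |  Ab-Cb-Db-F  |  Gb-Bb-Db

Db-Gb-Bb: root Gb is the tonic; major triad there is I64.
Cb-Eb-Gb: root Cb is the subdominant; major triad there is IV.
Bb-Db-Gb: major triad on Gb = scale degree 1 → I6.
Ab-Cb-Db-F has root Db, degree 5 in Gb major, so V43.
Gb-Bb-Db has root Gb, degree 1 in Gb major, so I.

I64 - IV - I6 - V43 - I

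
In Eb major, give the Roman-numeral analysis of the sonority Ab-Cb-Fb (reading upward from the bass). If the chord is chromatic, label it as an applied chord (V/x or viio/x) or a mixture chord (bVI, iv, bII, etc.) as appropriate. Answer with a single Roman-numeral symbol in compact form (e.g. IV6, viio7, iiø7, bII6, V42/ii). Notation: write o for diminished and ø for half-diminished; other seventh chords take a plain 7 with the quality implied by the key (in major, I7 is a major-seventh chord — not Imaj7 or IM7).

The pitches Fb-Ab-Cb form a major triad rooted on Fb.
Fb is the lowered second degree of Eb major (diatonic 2 would be F). This is the Neapolitan sixth — a major triad on the lowered second degree, here in its customary first inversion.
With Ab in the bass the chord is in first inversion, so the figured bass is 6.

bII6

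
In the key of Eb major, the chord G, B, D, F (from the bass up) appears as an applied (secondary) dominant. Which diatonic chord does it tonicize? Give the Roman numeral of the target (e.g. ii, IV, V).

vi

The chord is a dominant seventh chord on G.
A dominant resolves down a perfect fifth: G → C. In Eb major, C is scale degree 6, i.e. vi.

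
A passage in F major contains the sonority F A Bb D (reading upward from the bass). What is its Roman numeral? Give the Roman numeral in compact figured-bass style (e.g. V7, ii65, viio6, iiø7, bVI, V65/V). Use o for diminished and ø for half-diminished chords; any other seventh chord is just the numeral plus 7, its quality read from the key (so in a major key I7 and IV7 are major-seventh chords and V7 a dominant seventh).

IV43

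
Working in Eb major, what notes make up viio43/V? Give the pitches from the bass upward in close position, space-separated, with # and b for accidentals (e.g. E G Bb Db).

Eb Gb A C

The slash marks an applied leading-tone chord: viio of V. In Eb major, V is Bb, so the leading tone to it is A, a half step below.
Building a fully diminished seventh chord on A gives A-C-Eb-Gb.
The figured bass 43 indicates second inversion, placing the fifth (Eb) in the bass: Eb-Gb-A-C.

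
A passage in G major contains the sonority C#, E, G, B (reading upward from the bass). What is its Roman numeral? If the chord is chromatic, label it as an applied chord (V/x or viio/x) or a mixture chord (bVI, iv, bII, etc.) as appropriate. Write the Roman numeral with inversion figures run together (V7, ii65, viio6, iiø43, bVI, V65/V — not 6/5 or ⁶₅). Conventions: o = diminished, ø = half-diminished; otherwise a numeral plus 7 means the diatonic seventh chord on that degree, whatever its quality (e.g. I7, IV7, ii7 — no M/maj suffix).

viiø7/V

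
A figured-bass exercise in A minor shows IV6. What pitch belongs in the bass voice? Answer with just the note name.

F#

IV in A minor has root D; the chord is D-F#-A.
The figure 6 means first inversion — the third is in the bass.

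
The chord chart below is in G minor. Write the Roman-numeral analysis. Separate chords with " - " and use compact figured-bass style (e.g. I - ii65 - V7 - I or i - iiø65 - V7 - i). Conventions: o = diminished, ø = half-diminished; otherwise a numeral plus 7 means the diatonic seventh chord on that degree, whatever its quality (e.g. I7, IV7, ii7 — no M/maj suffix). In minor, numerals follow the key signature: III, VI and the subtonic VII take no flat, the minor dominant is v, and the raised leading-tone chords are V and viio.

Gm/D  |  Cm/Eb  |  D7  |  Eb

i64 - iv6 - V7 - VI

Gm/D: root G is the tonic; minor triad there is i64.
Cm/Eb has root C, degree 4 in G minor, so iv6.
D7: root D is the dominant; dominant seventh chord there is V7.
Eb: major triad on Eb = scale degree 6 → VI.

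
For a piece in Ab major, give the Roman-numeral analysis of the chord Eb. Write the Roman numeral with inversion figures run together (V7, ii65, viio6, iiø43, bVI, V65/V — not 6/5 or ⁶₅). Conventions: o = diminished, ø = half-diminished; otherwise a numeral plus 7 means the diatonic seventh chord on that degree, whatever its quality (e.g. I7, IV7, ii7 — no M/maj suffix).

V

Stacked in thirds the chord is Eb-G-Bb: a major triad on Eb.
In Ab major, Eb is the dominant; the diatonic major triad there is V.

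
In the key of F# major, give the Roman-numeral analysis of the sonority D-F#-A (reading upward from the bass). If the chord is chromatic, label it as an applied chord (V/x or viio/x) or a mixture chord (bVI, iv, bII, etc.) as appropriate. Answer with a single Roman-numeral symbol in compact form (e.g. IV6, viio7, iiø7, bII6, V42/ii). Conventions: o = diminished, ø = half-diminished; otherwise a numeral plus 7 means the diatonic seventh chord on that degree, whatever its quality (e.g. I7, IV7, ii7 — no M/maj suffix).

bVI

Stacked in thirds the chord is D-F#-A: a major triad on D.
D is the lowered sixth degree of F# major (diatonic 6 would be D#). This is a major triad on the lowered sixth degree, borrowed from the parallel minor.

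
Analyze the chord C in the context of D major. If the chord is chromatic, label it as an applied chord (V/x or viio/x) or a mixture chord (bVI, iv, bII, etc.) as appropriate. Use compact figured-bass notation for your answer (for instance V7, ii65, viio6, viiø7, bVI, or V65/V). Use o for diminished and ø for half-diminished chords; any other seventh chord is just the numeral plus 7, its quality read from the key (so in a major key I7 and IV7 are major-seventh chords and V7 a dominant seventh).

bVII

The pitches C-E-G form a major triad rooted on C.
C is the lowered seventh degree of D major (diatonic 7 would be C#). This is a major triad on the lowered seventh degree (the subtonic), borrowed from the parallel minor.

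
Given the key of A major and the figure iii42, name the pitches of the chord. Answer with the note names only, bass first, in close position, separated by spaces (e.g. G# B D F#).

B C# E G#

The numeral's case and figure indicate a minor seventh chord. In A major its root, the third degree, is C#.
Stacking thirds from C# gives C#-E-G#-B.
With the 42 figure the chord is in third inversion; from the bass B upward in close position it reads B-C#-E-G#.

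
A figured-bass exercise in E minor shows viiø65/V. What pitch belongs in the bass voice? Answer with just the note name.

C#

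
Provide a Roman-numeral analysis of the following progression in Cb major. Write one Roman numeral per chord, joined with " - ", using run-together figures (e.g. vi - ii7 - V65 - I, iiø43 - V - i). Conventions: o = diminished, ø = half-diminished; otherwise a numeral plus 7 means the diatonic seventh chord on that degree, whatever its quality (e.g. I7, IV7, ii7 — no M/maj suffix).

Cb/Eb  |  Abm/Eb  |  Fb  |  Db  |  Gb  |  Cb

I6 - vi64 - IV - V/V - V - I

Cb/Eb has root Cb, degree 1 in Cb major, so I6.
Abm/Eb: root Ab is the submediant; minor triad there is vi64.
Fb: root Fb is the subdominant; major triad there is IV.
Db: a major triad on Db, the applied dominant of V → V/V.
Gb has root Gb, degree 5 in Cb major, so V.
Cb has root Cb, degree 1 in Cb major, so I.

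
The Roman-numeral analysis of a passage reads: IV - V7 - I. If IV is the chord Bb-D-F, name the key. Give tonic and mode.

The anchor chord is a major triad on Bb, labeled IV.
IV on Bb implies Bb is the subdominant; that puts the tonic at F, and the uppercase numeral fits major mode.

F major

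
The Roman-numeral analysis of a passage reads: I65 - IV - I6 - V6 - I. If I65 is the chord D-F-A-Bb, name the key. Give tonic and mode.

The anchor chord is a major seventh chord on Bb, labeled I65.
If Bb is scale degree 1 and the mode makes that degree carry a major seventh chord, the tonic is Bb and the mode is major.

Bb major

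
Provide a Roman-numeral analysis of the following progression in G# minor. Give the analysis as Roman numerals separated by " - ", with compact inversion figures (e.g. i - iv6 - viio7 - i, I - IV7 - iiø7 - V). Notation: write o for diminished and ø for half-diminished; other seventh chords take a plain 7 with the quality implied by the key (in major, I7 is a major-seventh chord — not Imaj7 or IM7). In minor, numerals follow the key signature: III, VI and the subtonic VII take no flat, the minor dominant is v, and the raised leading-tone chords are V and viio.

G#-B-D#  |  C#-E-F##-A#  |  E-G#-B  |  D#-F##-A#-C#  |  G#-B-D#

G#-B-D#: root G# is the tonic; minor triad there is i.
C#-E-F##-A#: root F## is the leading tone; fully diminished seventh chord there is viio43.
E-G#-B: root E is the submediant; major triad there is VI.
D#-F##-A#-C# has root D#, degree 5 in G# minor, so V7.
G#-B-D#: minor triad on G# = scale degree 1 → i.

i - viio43 - VI - V7 - i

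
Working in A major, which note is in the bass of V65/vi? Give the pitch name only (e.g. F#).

The applied chord V65/vi is rooted on C#: C#-E#-G#-B.
The figure 65 means first inversion — the third is in the bass.

E#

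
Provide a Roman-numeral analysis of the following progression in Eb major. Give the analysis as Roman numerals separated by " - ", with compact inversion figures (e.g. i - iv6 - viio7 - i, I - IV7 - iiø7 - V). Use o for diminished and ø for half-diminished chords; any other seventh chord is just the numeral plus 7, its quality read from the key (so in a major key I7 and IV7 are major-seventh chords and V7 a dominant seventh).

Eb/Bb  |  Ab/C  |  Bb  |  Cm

Eb/Bb has root Eb, degree 1 in Eb major, so I64.
Ab/C: root Ab is the subdominant; major triad there is IV6.
Bb has root Bb, degree 5 in Eb major, so V.
Cm has root C, degree 6 in Eb major, so vi.

I64 - IV6 - V - vi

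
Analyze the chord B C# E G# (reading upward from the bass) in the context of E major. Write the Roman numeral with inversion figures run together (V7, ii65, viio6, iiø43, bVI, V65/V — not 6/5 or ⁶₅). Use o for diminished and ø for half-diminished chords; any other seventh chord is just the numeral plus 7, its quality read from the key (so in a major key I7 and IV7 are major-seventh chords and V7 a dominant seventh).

Stacked in thirds the chord is C#-E-G#-B: a minor seventh chord on C#.
C# is scale degree 6 in E major, and a minor seventh chord on that degree is written vi7.
With B in the bass the chord is in third inversion, so the figured bass is 42.

vi42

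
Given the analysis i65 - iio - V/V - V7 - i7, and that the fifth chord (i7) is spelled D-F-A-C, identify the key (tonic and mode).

i7 is given as D-F-A-C — a minor seventh chord with root D.
If D is scale degree 1 and the mode makes that degree carry a minor seventh chord, the tonic is D and the mode is minor.

D minor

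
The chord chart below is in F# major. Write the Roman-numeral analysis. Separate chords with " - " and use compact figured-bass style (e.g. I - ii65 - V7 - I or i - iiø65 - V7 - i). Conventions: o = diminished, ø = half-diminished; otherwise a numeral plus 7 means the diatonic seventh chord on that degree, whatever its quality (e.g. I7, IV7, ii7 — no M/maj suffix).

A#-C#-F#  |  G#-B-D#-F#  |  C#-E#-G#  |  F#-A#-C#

I6 - ii7 - V - I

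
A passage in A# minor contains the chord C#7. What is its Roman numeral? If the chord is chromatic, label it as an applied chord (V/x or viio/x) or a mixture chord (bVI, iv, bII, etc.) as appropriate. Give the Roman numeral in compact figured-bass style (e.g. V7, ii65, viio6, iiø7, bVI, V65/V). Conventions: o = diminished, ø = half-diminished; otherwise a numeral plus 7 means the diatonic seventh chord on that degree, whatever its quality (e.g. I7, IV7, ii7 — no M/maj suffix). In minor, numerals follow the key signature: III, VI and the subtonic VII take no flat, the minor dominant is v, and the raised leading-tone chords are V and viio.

V7/VI

Stacked in thirds the chord is C#-E#-G#-B: a dominant seventh chord on C#.
C# is not a diatonic chord root with this quality in A# minor, but it lies a perfect fifth above F# (VI), so the chord functions as an applied dominant of VI.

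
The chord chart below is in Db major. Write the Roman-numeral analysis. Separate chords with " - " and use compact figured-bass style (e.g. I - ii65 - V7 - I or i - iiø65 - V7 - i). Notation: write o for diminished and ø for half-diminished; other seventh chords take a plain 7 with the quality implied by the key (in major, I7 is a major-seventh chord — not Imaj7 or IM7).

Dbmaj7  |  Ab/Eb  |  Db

I7 - V64 - I

Dbmaj7: major seventh chord on Db = scale degree 1 → I7.
Ab/Eb: root Ab is the dominant; major triad there is V64.
Db has root Db, degree 1 in Db major, so I.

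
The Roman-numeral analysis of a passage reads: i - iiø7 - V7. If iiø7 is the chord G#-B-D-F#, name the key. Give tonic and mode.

iiø7 is given as G#-B-D-F# — a half-diminished seventh chord with root G#.
If G# is scale degree 2 and the mode makes that degree carry a half-diminished seventh chord, the tonic is F# and the mode is minor.

F# minor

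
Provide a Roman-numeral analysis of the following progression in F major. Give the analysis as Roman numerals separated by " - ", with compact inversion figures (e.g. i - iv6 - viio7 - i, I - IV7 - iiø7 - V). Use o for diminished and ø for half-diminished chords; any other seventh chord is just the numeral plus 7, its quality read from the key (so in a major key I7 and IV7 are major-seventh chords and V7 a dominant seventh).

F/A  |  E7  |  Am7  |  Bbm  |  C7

I6 - V7/iii - iii7 - iv - V7

F/A: root F is the tonic; major triad there is I6.
E7: chromatic; E is V of iii, so V7/iii.
Am7: root A is the mediant; minor seventh chord there is iii7.
Bbm: Bb with this quality isn't in the key; it's iv, borrowed from the parallel minor.
C7 has root C, degree 5 in F major, so V7.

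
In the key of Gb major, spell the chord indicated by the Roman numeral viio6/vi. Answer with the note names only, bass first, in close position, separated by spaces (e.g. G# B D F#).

The slash marks an applied leading-tone chord: viio of vi. In Gb major, vi is Eb, so the leading tone to it is D, a half step below.
Building a diminished triad on D gives D-F-Ab.
The figured bass 6 indicates first inversion, placing the third (F) in the bass: F-Ab-D.

F Ab D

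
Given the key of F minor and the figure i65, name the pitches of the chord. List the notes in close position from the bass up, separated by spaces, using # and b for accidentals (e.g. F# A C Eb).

Ab C Eb F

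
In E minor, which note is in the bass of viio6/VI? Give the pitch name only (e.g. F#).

D

The applied chord viio6/VI is rooted on B: B-D-F.
The figure 6 means first inversion — the third is in the bass.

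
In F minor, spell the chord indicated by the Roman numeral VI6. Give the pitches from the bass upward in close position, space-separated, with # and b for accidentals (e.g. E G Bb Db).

In F minor, the sixth degree is Db, and the diatonic chord built there is a major triad.
Stacking thirds from Db gives Db-F-Ab.
The figured bass 6 indicates first inversion, placing the third (F) in the bass: F-Ab-Db.

F Ab Db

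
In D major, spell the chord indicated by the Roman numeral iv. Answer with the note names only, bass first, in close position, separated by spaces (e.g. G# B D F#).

iv is the minor subdominant, borrowed from the parallel minor. In D major that root is G.
So the chord is G-Bb-D.

G Bb D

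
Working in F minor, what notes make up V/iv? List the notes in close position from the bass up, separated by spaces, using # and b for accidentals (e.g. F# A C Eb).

F A C

The slash means an applied dominant: we want the dominant of iv. In F minor, iv is Bb minor, and its dominant is built on F.
Building a major triad on F gives F-A-C.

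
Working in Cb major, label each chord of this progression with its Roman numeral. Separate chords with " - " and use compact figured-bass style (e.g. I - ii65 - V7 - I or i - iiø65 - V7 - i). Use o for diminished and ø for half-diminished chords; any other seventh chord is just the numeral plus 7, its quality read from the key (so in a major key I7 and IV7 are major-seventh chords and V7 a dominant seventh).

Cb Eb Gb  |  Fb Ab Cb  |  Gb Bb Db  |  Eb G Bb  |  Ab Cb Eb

I - IV - V - V/vi - vi

Cb-Eb-Gb: root Cb is the tonic; major triad there is I.
Fb-Ab-Cb: root Fb is the subdominant; major triad there is IV.
Gb-Bb-Db: root Gb is the dominant; major triad there is V.
Eb-G-Bb: chromatic; Eb is V of vi, so V/vi.
Ab-Cb-Eb: minor triad on Ab = scale degree 6 → vi.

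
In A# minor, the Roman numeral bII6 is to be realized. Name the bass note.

bII in A# minor has root B; the chord is B-D#-F#.
The figure 6 means first inversion — the third is in the bass.

D#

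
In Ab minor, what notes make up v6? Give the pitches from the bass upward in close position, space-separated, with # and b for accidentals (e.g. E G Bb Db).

Gb Bb Eb

The numeral's case and figure indicate a minor triad. In Ab minor its root, the fifth degree, is Eb.
Stacking thirds from Eb gives Eb-Gb-Bb.
With the 6 figure the chord is in first inversion; from the bass Gb upward in close position it reads Gb-Bb-Eb.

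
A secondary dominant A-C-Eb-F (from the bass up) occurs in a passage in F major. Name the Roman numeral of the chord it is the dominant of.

IV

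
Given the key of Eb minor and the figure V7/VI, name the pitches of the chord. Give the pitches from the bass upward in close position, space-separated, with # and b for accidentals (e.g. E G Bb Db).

V7/VI is a secondary dominant — the dominant seventh of VI. VI in Eb minor is Cb, so the applied chord's root is Gb, a perfect fifth above.
Building a dominant seventh chord on Gb gives Gb-Bb-Db-Fb.

Gb Bb Db Fb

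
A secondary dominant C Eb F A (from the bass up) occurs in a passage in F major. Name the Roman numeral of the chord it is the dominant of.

The chord is a dominant seventh chord on F.
A dominant resolves down a perfect fifth: F → Bb. In F major, Bb is scale degree 4, i.e. IV.

IV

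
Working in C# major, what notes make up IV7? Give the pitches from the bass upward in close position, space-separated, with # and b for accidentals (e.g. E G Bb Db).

F# A# C# E#

The numeral's case and figure indicate a major seventh chord. In C# major its root, scale degree 4, is F#.
Stacking thirds from F# gives F#-A#-C#-E#.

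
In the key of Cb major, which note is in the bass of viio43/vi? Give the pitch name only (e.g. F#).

Db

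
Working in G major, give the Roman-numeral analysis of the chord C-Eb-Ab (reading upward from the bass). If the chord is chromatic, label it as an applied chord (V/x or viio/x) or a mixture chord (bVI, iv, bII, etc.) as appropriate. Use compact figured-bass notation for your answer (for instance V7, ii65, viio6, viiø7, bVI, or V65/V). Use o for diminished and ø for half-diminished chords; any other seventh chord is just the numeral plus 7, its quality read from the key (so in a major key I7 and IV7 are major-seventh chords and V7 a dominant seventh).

bII6

The pitches Ab-C-Eb form a major triad rooted on Ab.
Ab is the lowered second degree of G major (diatonic 2 would be A). This is the Neapolitan sixth — a major triad on the lowered second degree, here in its customary first inversion.
With C in the bass the chord is in first inversion, so the figured bass is 6.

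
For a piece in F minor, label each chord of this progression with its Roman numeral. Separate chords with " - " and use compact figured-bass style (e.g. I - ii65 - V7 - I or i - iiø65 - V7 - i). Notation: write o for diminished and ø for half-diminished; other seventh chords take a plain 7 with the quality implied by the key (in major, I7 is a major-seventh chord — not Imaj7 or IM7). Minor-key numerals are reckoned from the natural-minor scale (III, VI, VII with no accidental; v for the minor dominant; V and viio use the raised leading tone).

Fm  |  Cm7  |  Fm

Fm has root F, degree 1 in F minor, so i.
Cm7: minor seventh chord on C = scale degree 5 → v7.
Fm: root F is the tonic; minor triad there is i.

i - v7 - i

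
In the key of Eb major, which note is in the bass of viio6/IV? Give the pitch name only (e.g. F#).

Bb

The applied chord viio6/IV is rooted on G: G-Bb-Db.
The figure 6 means first inversion — the third is in the bass.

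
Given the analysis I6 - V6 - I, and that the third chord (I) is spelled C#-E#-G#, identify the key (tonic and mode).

The chord C# is a major triad rooted on C#; its label is I.
If C# is scale degree 1 and the mode makes that degree carry a major triad, the tonic is C# and the mode is major.

C# major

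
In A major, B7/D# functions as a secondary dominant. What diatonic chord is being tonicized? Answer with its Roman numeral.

V

The chord is a dominant seventh chord on B.
A dominant resolves down a perfect fifth: B → E. In A major, E is scale degree 5, i.e. V.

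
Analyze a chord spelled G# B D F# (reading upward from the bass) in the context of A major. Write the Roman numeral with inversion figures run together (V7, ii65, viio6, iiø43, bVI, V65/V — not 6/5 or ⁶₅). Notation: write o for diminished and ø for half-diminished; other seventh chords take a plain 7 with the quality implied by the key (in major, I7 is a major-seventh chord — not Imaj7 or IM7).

Stacked in thirds the chord is G#-B-D-F#: a half-diminished seventh chord on G#.
In A major, G# is the leading tone; the diatonic half-diminished seventh chord there is viiø7.

viiø7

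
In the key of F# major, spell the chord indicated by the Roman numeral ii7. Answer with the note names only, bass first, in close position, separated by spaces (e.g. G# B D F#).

The numeral's case and figure indicate a minor seventh chord. In F# major its root, the supertonic, is G#.
That chord is spelled G#-B-D#-F#.

G# B D# F#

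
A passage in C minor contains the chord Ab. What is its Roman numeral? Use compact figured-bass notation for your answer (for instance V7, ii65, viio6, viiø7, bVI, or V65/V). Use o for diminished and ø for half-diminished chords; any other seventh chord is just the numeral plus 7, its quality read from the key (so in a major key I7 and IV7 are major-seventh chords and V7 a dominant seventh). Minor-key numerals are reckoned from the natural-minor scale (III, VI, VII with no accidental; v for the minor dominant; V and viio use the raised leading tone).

Stacked in thirds the chord is Ab-C-Eb: a major triad on Ab.
Ab is scale degree 6 in C minor, and a major triad on that degree is written VI.

VI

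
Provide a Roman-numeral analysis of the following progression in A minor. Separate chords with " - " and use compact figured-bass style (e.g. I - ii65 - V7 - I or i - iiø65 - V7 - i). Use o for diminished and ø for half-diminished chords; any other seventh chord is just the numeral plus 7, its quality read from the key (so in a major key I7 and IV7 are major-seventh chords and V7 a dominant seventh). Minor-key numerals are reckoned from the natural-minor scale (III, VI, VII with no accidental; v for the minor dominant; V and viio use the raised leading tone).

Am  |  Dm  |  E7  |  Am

i - iv - V7 - i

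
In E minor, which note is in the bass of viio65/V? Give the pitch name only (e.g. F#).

The applied chord viio65/V is rooted on A#: A#-C#-E-G.
The figure 65 means first inversion — the third is in the bass.

C#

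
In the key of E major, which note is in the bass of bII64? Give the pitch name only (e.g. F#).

C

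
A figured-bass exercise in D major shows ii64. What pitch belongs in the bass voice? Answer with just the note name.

ii in D major has root E; the chord is E-G-B.
The figure 64 means second inversion — the fifth is in the bass.

B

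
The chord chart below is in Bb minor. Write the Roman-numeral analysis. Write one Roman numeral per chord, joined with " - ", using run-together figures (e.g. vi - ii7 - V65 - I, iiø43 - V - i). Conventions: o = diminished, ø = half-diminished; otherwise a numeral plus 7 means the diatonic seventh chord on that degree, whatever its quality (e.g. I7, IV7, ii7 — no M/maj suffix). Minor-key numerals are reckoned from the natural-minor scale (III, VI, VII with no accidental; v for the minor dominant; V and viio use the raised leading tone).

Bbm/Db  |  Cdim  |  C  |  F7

i6 - iio - V/V - V7

Bbm/Db: minor triad on Bb = scale degree 1 → i6.
Cdim has root C, degree 2 in Bb minor, so iio.
C: chromatic; C is V of V, so V/V.
F7: root F is the dominant; dominant seventh chord there is V7.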